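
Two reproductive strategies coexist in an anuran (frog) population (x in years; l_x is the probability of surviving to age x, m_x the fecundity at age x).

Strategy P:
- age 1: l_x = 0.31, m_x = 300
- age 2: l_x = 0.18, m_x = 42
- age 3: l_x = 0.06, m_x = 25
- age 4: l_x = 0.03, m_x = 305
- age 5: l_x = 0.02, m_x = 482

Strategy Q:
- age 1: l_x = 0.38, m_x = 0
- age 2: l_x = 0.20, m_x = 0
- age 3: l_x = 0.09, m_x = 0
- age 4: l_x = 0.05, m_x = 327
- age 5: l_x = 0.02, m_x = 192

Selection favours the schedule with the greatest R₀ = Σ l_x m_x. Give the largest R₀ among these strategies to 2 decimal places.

Strategy P: R₀ = 0.31×300 + 0.18×42 + 0.06×25 + 0.03×305 + 0.02×482 = 120.8500
Strategy Q: R₀ = 0.38×0 + 0.20×0 + 0.09×0 + 0.05×327 + 0.02×192 = 20.1900
Highest R₀: strategy P with 120.8500.

120.85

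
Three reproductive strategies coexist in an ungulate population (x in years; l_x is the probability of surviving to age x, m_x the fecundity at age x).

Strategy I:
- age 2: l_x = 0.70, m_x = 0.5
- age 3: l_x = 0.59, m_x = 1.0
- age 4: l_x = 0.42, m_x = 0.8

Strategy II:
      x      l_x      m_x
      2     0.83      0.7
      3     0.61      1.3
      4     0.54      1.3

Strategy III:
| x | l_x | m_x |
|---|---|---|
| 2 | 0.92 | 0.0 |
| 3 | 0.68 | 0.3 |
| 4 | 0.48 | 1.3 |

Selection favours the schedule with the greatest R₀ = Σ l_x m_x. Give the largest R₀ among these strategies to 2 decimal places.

Strategy I: R₀ = 0.70×0.5 + 0.59×1.0 + 0.42×0.8 = 1.2760
Strategy II: R₀ = 0.83×0.7 + 0.61×1.3 + 0.54×1.3 = 2.0760
Strategy III: R₀ = 0.92×0.0 + 0.68×0.3 + 0.48×1.3 = 0.8280
Highest R₀: strategy II with 2.0760.

2.08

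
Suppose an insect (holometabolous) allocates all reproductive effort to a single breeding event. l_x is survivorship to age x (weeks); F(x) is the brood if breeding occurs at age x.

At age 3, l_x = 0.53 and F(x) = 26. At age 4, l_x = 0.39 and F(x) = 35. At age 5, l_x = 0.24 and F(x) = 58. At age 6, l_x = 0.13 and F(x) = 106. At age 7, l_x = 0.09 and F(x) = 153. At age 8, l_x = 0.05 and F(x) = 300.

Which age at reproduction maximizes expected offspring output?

8

Expected offspring if breeding at age x = l_x × F(x):
  age 3: 0.53 × 26 = 13.780
  age 4: 0.39 × 35 = 13.650
  age 5: 0.24 × 58 = 13.920
  age 6: 0.13 × 106 = 13.780
  age 7: 0.09 × 153 = 13.770
  age 8: 0.05 × 300 = 15.000
Maximum at age 8 (15.000).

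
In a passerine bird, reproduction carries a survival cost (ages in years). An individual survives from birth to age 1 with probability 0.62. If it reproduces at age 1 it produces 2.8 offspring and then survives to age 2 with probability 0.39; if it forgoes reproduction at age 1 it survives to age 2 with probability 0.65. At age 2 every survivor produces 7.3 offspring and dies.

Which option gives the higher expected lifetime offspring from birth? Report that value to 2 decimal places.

breed at age 1: R₀ = 0.62 × (2.8 + 0.39 × 7.3) = 0.62 × 5.6470 = 3.5011
delay to age 2: R₀ = 0.62 × (0.65 × 7.3) = 0.62 × 4.7450 = 2.9419
Higher: breed at age 1 (3.5011).

3.50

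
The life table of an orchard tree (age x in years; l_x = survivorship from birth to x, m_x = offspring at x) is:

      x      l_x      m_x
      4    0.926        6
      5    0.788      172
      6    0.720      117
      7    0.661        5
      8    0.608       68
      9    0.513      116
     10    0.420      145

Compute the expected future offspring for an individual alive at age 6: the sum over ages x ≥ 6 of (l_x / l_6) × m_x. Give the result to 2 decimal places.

346.25

l_6 = 0.720. Conditional survival from age 6 to x is l_x / l_6.
  x=6: (0.720/0.720) × 117 = 117.0000
  x=7: (0.661/0.720) × 5 = 4.5903
  x=8: (0.608/0.720) × 68 = 57.4222
  x=9: (0.513/0.720) × 116 = 82.6500
  x=10: (0.420/0.720) × 145 = 84.5833
Sum = 117.0000 + 4.5903 + 57.4222 + 82.6500 + 84.5833 = 346.2458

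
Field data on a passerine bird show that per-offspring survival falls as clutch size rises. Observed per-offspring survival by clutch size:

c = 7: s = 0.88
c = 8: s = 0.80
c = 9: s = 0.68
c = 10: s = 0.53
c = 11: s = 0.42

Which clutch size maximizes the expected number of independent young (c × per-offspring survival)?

Expected independent young = c × s(c):
  c=7: 7 × 0.88 = 6.160
  c=8: 8 × 0.80 = 6.400
  c=9: 9 × 0.68 = 6.120
  c=10: 10 × 0.53 = 5.300
  c=11: 11 × 0.42 = 4.620
Maximum at c = 8 (6.400 independent young).

8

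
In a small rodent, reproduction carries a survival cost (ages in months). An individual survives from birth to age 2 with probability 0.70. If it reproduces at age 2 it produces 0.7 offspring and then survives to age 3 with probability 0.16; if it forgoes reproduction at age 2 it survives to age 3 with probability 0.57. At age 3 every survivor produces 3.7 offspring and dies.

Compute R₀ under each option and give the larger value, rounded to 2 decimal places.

1.48

breed at age 2: R₀ = 0.70 × (0.7 + 0.16 × 3.7) = 0.70 × 1.2920 = 0.9044
delay to age 3: R₀ = 0.70 × (0.57 × 3.7) = 0.70 × 2.1090 = 1.4763
Higher: delay to age 3 (1.4763).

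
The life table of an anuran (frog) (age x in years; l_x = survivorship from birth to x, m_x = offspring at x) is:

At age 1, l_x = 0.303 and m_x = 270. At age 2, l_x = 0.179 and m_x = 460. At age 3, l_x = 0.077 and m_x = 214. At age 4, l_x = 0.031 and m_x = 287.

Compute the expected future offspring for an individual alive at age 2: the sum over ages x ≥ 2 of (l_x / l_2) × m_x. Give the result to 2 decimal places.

601.76

l_2 = 0.179. Conditional survival from age 2 to x is l_x / l_2.
  x=2: (0.179/0.179) × 460 = 460.0000
  x=3: (0.077/0.179) × 214 = 92.0559
  x=4: (0.031/0.179) × 287 = 49.7039
Sum = 460.0000 + 92.0559 + 49.7039 = 601.7598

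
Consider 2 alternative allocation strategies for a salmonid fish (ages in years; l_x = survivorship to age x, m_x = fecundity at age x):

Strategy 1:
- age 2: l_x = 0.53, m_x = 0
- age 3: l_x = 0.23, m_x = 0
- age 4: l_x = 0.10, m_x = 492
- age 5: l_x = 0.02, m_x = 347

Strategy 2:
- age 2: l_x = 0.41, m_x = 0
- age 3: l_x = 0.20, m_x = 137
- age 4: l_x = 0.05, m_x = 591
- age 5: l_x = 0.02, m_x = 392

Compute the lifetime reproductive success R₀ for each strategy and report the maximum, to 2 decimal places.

64.79

Strategy 1: R₀ = 0.53×0 + 0.23×0 + 0.10×492 + 0.02×347 = 56.1400
Strategy 2: R₀ = 0.41×0 + 0.20×137 + 0.05×591 + 0.02×392 = 64.7900
Highest R₀: strategy 2 with 64.7900.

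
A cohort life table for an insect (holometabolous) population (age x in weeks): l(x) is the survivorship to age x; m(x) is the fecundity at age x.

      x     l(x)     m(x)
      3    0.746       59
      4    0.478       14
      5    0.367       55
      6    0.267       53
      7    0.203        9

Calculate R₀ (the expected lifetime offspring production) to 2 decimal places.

R₀ = Σ l(x) m(x):
  age 3: 0.746 × 59 = 44.0140
  age 4: 0.478 × 14 = 6.6920
  age 5: 0.367 × 55 = 20.1850
  age 6: 0.267 × 53 = 14.1510
  age 7: 0.203 × 9 = 1.8270
R₀ = 44.0140 + 6.6920 + 20.1850 + 14.1510 + 1.8270 = 86.8690

86.87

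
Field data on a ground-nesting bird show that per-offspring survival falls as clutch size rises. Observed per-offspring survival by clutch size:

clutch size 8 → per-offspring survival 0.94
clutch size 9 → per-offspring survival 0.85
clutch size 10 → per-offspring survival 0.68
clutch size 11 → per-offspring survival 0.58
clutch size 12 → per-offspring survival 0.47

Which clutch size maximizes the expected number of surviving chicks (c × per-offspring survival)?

9

Expected surviving chicks = c × s(c):
  c=8: 8 × 0.94 = 7.520
  c=9: 9 × 0.85 = 7.650
  c=10: 10 × 0.68 = 6.800
  c=11: 11 × 0.58 = 6.380
  c=12: 12 × 0.47 = 5.640
Maximum at c = 9 (7.650 surviving chicks).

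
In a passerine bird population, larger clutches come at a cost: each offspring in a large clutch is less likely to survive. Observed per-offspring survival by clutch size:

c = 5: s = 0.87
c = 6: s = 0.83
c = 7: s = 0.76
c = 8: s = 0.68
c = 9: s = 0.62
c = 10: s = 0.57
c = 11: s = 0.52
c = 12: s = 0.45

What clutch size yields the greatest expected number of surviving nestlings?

Expected surviving nestlings = c × s(c):
  c=5: 5 × 0.87 = 4.350
  c=6: 6 × 0.83 = 4.980
  c=7: 7 × 0.76 = 5.320
  c=8: 8 × 0.68 = 5.440
  c=9: 9 × 0.62 = 5.580
  c=10: 10 × 0.57 = 5.700
  c=11: 11 × 0.52 = 5.720
  c=12: 12 × 0.45 = 5.400
Maximum at c = 11 (5.720 surviving nestlings).

11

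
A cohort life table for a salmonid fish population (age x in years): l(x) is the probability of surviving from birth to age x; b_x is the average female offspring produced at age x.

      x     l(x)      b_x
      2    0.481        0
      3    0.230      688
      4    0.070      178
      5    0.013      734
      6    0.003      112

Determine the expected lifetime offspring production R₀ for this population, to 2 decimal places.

R₀ = Σ l(x) b_x:
  age 2: 0.481 × 0 = 0.0000
  age 3: 0.230 × 688 = 158.2400
  age 4: 0.070 × 178 = 12.4600
  age 5: 0.013 × 734 = 9.5420
  age 6: 0.003 × 112 = 0.3360
R₀ = 0.0000 + 158.2400 + 12.4600 + 9.5420 + 0.3360 = 180.5780

180.58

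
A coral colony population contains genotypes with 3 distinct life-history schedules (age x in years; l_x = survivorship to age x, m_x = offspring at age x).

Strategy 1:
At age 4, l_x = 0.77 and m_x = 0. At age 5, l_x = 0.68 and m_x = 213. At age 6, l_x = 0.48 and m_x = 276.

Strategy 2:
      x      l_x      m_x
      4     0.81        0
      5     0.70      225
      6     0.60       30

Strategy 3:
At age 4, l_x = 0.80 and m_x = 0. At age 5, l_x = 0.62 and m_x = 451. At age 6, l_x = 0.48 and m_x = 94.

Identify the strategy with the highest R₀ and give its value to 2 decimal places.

324.74

Strategy 1: R₀ = 0.77×0 + 0.68×213 + 0.48×276 = 277.3200
Strategy 2: R₀ = 0.81×0 + 0.70×225 + 0.60×30 = 175.5000
Strategy 3: R₀ = 0.80×0 + 0.62×451 + 0.48×94 = 324.7400
Highest R₀: strategy 3 with 324.7400.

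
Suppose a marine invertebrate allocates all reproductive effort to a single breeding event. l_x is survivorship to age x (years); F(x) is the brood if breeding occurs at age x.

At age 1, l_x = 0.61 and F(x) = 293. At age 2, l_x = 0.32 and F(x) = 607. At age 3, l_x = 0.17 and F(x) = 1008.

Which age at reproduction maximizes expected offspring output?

2

Expected offspring if breeding at age x = l_x × F(x):
  age 1: 0.61 × 293 = 178.730
  age 2: 0.32 × 607 = 194.240
  age 3: 0.17 × 1008 = 171.360
Maximum at age 2 (194.240).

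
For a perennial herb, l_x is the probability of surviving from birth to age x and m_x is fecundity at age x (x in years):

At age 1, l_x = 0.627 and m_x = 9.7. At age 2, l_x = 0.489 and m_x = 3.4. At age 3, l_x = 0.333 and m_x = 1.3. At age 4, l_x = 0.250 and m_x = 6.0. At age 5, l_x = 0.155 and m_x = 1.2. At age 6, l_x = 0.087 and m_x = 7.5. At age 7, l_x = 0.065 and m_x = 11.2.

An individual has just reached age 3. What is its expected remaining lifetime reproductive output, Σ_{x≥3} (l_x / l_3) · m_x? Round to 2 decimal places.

l_3 = 0.333. Conditional survival from age 3 to x is l_x / l_3.
  x=3: (0.333/0.333) × 1.3 = 1.3000
  x=4: (0.250/0.333) × 6.0 = 4.5045
  x=5: (0.155/0.333) × 1.2 = 0.5586
  x=6: (0.087/0.333) × 7.5 = 1.9595
  x=7: (0.065/0.333) × 11.2 = 2.1862
Sum = 1.3000 + 4.5045 + 0.5586 + 1.9595 + 2.1862 = 10.5087

10.51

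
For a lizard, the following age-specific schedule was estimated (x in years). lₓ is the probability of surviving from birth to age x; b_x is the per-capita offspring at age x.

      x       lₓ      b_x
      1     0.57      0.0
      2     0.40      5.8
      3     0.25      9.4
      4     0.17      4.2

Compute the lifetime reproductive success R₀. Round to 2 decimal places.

5.38

R₀ = Σ lₓ b_x:
  age 1: 0.57 × 0.0 = 0.0000
  age 2: 0.40 × 5.8 = 2.3200
  age 3: 0.25 × 9.4 = 2.3500
  age 4: 0.17 × 4.2 = 0.7140
R₀ = 0.0000 + 2.3200 + 2.3500 + 0.7140 = 5.3840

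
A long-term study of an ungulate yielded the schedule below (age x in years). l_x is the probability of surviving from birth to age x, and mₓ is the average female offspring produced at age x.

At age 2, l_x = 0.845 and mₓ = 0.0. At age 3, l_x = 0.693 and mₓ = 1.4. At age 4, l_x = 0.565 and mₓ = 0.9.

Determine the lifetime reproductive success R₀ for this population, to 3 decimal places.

1.479

R₀ = Σ l_x mₓ:
  age 2: 0.845 × 0.0 = 0.0000
  age 3: 0.693 × 1.4 = 0.9702
  age 4: 0.565 × 0.9 = 0.5085
R₀ = 0.0000 + 0.9702 + 0.5085 = 1.4787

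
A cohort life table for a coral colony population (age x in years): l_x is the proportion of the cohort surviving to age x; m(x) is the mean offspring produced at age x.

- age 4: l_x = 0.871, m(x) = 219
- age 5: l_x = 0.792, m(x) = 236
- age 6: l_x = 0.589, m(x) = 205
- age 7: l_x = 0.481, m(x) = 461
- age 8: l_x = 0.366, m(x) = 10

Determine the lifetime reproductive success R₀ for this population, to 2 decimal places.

R₀ = Σ l_x m(x):
  age 4: 0.871 × 219 = 190.7490
  age 5: 0.792 × 236 = 186.9120
  age 6: 0.589 × 205 = 120.7450
  age 7: 0.481 × 461 = 221.7410
  age 8: 0.366 × 10 = 3.6600
R₀ = 190.7490 + 186.9120 + 120.7450 + 221.7410 + 3.6600 = 723.8070

723.81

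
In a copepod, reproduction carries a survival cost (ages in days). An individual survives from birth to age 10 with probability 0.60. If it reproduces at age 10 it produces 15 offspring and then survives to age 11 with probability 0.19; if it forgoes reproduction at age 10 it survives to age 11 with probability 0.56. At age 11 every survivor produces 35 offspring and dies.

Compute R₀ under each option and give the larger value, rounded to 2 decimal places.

12.99

breed at age 10: R₀ = 0.60 × (15 + 0.19 × 35) = 0.60 × 21.6500 = 12.9900
delay to age 11: R₀ = 0.60 × (0.56 × 35) = 0.60 × 19.6000 = 11.7600
Higher: breed at age 10 (12.9900).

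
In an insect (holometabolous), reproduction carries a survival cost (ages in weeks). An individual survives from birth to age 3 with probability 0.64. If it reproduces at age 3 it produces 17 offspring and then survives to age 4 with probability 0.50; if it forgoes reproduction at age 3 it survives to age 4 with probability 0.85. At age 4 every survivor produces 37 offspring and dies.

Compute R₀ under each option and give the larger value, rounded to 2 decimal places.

22.72

breed at age 3: R₀ = 0.64 × (17 + 0.50 × 37) = 0.64 × 35.5000 = 22.7200
delay to age 4: R₀ = 0.64 × (0.85 × 37) = 0.64 × 31.4500 = 20.1280
Higher: breed at age 3 (22.7200).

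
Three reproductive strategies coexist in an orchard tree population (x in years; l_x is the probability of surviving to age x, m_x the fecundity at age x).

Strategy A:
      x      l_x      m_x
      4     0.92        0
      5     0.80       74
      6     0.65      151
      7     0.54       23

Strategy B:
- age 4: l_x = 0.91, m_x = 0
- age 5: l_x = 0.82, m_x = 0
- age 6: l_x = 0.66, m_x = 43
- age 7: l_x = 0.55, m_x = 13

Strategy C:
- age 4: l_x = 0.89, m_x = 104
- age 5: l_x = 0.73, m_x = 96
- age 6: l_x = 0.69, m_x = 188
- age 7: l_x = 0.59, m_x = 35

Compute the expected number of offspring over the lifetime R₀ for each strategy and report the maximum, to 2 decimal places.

Strategy A: R₀ = 0.92×0 + 0.80×74 + 0.65×151 + 0.54×23 = 169.7700
Strategy B: R₀ = 0.91×0 + 0.82×0 + 0.66×43 + 0.55×13 = 35.5300
Strategy C: R₀ = 0.89×104 + 0.73×96 + 0.69×188 + 0.59×35 = 313.0100
Highest R₀: strategy C with 313.0100.

313.01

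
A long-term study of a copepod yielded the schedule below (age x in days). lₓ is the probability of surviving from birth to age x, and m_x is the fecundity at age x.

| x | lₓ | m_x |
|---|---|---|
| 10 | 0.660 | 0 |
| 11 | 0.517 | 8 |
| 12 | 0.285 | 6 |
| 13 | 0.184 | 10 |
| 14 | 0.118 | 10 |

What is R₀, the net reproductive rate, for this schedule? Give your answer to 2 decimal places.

8.87

R₀ = Σ lₓ m_x:
  age 10: 0.660 × 0 = 0.0000
  age 11: 0.517 × 8 = 4.1360
  age 12: 0.285 × 6 = 1.7100
  age 13: 0.184 × 10 = 1.8400
  age 14: 0.118 × 10 = 1.1800
R₀ = 0.0000 + 4.1360 + 1.7100 + 1.8400 + 1.1800 = 8.8660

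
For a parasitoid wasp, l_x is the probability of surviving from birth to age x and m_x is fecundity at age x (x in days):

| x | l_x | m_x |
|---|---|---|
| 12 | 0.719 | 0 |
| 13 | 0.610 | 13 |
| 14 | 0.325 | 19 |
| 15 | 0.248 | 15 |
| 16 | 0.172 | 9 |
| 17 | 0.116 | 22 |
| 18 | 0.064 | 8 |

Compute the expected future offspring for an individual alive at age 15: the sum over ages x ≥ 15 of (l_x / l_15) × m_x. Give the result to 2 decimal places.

33.60

l_15 = 0.248. Conditional survival from age 15 to x is l_x / l_15.
  x=15: (0.248/0.248) × 15 = 15.0000
  x=16: (0.172/0.248) × 9 = 6.2419
  x=17: (0.116/0.248) × 22 = 10.2903
  x=18: (0.064/0.248) × 8 = 2.0645
Sum = 15.0000 + 6.2419 + 10.2903 + 2.0645 = 33.5968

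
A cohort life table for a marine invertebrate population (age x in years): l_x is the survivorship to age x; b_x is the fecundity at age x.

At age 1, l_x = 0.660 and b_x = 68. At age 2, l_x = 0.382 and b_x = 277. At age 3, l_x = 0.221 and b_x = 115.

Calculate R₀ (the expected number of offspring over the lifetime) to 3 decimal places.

R₀ = Σ l_x b_x:
  age 1: 0.660 × 68 = 44.8800
  age 2: 0.382 × 277 = 105.8140
  age 3: 0.221 × 115 = 25.4150
R₀ = 44.8800 + 105.8140 + 25.4150 = 176.1090

176.109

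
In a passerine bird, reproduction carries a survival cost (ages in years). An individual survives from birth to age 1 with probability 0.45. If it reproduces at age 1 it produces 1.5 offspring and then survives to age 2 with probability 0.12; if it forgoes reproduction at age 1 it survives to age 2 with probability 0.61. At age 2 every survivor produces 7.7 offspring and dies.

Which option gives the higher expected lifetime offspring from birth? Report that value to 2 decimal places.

2.11

breed at age 1: R₀ = 0.45 × (1.5 + 0.12 × 7.7) = 0.45 × 2.4240 = 1.0908
delay to age 2: R₀ = 0.45 × (0.61 × 7.7) = 0.45 × 4.6970 = 2.1137
Higher: delay to age 2 (2.1137).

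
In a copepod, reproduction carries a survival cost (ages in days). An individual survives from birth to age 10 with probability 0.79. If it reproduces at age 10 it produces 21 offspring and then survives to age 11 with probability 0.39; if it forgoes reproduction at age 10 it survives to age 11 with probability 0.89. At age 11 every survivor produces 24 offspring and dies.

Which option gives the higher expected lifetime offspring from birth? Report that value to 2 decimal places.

23.98

breed at age 10: R₀ = 0.79 × (21 + 0.39 × 24) = 0.79 × 30.3600 = 23.9844
delay to age 11: R₀ = 0.79 × (0.89 × 24) = 0.79 × 21.3600 = 16.8744
Higher: breed at age 10 (23.9844).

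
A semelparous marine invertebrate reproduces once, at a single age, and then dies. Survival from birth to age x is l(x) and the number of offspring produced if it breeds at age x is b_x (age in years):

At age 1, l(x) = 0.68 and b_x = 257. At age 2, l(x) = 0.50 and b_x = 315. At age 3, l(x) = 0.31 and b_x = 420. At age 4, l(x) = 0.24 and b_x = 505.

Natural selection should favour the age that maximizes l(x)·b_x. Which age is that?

1

Expected offspring if breeding at age x = l(x) × b_x:
  age 1: 0.68 × 257 = 174.760
  age 2: 0.50 × 315 = 157.500
  age 3: 0.31 × 420 = 130.200
  age 4: 0.24 × 505 = 121.200
Maximum at age 1 (174.760).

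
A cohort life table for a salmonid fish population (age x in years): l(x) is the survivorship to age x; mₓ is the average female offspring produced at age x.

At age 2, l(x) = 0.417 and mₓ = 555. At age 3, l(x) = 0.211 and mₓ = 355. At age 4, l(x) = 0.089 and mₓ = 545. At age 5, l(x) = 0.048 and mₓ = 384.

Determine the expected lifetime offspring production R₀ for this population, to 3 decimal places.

373.277

R₀ = Σ l(x) mₓ:
  age 2: 0.417 × 555 = 231.4350
  age 3: 0.211 × 355 = 74.9050
  age 4: 0.089 × 545 = 48.5050
  age 5: 0.048 × 384 = 18.4320
R₀ = 231.4350 + 74.9050 + 48.5050 + 18.4320 = 373.2770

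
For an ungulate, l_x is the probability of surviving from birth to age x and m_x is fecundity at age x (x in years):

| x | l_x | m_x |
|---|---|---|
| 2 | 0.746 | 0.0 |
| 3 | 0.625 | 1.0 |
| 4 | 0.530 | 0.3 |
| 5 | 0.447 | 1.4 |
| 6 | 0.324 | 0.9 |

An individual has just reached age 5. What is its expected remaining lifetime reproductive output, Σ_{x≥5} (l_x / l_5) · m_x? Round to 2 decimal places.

l_5 = 0.447. Conditional survival from age 5 to x is l_x / l_5.
  x=5: (0.447/0.447) × 1.4 = 1.4000
  x=6: (0.324/0.447) × 0.9 = 0.6523
Sum = 1.4000 + 0.6523 = 2.0523

2.05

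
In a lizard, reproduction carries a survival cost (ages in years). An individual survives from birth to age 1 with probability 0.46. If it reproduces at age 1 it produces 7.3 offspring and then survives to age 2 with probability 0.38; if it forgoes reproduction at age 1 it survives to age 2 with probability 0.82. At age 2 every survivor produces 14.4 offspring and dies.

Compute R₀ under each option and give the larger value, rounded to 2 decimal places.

breed at age 1: R₀ = 0.46 × (7.3 + 0.38 × 14.4) = 0.46 × 12.7720 = 5.8751
delay to age 2: R₀ = 0.46 × (0.82 × 14.4) = 0.46 × 11.8080 = 5.4317
Higher: breed at age 1 (5.8751).

5.88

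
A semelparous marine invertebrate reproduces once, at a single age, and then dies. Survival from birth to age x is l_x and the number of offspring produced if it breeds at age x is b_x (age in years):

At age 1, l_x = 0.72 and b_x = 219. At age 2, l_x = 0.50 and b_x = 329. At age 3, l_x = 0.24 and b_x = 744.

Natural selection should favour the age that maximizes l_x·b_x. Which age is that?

Expected offspring if breeding at age x = l_x × b_x:
  age 1: 0.72 × 219 = 157.680
  age 2: 0.50 × 329 = 164.500
  age 3: 0.24 × 744 = 178.560
Maximum at age 3 (178.560).

3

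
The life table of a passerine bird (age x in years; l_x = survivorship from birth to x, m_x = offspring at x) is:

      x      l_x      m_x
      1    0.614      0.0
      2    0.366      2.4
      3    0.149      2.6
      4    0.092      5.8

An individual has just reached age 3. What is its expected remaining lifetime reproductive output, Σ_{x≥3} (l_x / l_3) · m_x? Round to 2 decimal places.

l_3 = 0.149. Conditional survival from age 3 to x is l_x / l_3.
  x=3: (0.149/0.149) × 2.6 = 2.6000
  x=4: (0.092/0.149) × 5.8 = 3.5812
Sum = 2.6000 + 3.5812 = 6.1812

6.18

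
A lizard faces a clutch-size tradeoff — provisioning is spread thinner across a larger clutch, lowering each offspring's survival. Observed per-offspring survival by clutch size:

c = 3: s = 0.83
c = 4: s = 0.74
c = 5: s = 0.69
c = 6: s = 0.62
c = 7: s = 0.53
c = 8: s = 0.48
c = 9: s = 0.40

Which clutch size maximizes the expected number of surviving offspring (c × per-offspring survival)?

8

Expected surviving offspring = c × s(c):
  c=3: 3 × 0.83 = 2.490
  c=4: 4 × 0.74 = 2.960
  c=5: 5 × 0.69 = 3.450
  c=6: 6 × 0.62 = 3.720
  c=7: 7 × 0.53 = 3.710
  c=8: 8 × 0.48 = 3.840
  c=9: 9 × 0.40 = 3.600
Maximum at c = 8 (3.840 surviving offspring).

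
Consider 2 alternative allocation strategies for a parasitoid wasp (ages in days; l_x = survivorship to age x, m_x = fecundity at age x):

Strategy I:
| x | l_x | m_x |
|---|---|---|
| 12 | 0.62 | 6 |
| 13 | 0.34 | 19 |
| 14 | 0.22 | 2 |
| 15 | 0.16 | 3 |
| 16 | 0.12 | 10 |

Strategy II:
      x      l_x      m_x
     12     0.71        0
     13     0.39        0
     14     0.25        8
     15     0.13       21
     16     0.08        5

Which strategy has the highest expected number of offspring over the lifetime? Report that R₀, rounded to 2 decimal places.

Strategy I: R₀ = 0.62×6 + 0.34×19 + 0.22×2 + 0.16×3 + 0.12×10 = 12.3000
Strategy II: R₀ = 0.71×0 + 0.39×0 + 0.25×8 + 0.13×21 + 0.08×5 = 5.1300
Highest R₀: strategy I with 12.3000.

12.30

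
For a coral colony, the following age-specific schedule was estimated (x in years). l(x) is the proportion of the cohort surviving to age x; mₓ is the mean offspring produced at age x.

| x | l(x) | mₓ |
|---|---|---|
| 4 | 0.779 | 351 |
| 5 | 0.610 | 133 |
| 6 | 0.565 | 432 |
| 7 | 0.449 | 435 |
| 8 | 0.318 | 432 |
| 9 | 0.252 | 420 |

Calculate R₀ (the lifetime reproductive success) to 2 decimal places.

1037.17

R₀ = Σ l(x) mₓ:
  age 4: 0.779 × 351 = 273.4290
  age 5: 0.610 × 133 = 81.1300
  age 6: 0.565 × 432 = 244.0800
  age 7: 0.449 × 435 = 195.3150
  age 8: 0.318 × 432 = 137.3760
  age 9: 0.252 × 420 = 105.8400
R₀ = 273.4290 + 81.1300 + 244.0800 + 195.3150 + 137.3760 + 105.8400 = 1037.1700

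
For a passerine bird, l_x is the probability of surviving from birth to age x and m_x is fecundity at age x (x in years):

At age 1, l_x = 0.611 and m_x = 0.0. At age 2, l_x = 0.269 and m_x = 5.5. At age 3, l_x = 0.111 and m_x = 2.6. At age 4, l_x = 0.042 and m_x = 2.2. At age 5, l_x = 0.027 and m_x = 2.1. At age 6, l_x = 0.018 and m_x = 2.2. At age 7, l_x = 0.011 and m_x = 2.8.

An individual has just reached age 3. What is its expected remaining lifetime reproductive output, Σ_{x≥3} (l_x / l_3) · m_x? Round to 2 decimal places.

l_3 = 0.111. Conditional survival from age 3 to x is l_x / l_3.
  x=3: (0.111/0.111) × 2.6 = 2.6000
  x=4: (0.042/0.111) × 2.2 = 0.8324
  x=5: (0.027/0.111) × 2.1 = 0.5108
  x=6: (0.018/0.111) × 2.2 = 0.3568
  x=7: (0.011/0.111) × 2.8 = 0.2775
Sum = 2.6000 + 0.8324 + 0.5108 + 0.3568 + 0.2775 = 4.5775

4.58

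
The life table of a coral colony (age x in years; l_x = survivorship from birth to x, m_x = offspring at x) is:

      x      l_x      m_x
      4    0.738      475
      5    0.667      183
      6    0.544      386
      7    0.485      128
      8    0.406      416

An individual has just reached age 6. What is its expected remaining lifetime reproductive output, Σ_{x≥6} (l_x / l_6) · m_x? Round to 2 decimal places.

810.59

l_6 = 0.544. Conditional survival from age 6 to x is l_x / l_6.
  x=6: (0.544/0.544) × 386 = 386.0000
  x=7: (0.485/0.544) × 128 = 114.1176
  x=8: (0.406/0.544) × 416 = 310.4706
Sum = 386.0000 + 114.1176 + 310.4706 = 810.5882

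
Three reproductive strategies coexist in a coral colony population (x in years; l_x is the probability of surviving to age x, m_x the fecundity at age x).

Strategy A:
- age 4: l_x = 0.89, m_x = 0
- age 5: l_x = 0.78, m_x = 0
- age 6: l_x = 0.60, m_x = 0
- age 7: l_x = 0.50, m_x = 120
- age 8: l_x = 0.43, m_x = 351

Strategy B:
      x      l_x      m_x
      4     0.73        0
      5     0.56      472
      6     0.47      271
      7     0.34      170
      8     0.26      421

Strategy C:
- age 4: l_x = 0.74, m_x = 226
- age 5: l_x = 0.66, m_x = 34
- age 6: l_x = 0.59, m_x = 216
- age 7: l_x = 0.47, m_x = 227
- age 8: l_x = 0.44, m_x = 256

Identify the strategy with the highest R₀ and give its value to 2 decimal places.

Strategy A: R₀ = 0.89×0 + 0.78×0 + 0.60×0 + 0.50×120 + 0.43×351 = 210.9300
Strategy B: R₀ = 0.73×0 + 0.56×472 + 0.47×271 + 0.34×170 + 0.26×421 = 558.9500
Strategy C: R₀ = 0.74×226 + 0.66×34 + 0.59×216 + 0.47×227 + 0.44×256 = 536.4500
Highest R₀: strategy B with 558.9500.

558.95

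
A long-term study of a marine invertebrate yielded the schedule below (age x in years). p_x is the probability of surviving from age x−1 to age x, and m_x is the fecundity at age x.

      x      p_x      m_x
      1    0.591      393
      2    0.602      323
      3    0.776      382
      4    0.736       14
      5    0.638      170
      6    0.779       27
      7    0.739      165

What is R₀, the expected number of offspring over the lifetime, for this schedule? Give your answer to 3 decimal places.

492.571

Survivorship from birth: l_x = p_1·p_2·…·p_x.
  l_1 = 0.59100
  l_2 = 0.35578
  l_3 = 0.27609
  l_4 = 0.20320
  l_5 = 0.12964
  l_6 = 0.10099
  l_7 = 0.07463
R₀ = Σ l_x m_x:
  age 1: 0.59100 × 393 = 232.2630
  age 2: 0.35578 × 323 = 114.9169
  age 3: 0.27609 × 382 = 105.4664
  age 4: 0.20320 × 14 = 2.8448
  age 5: 0.12964 × 170 = 22.0388
  age 6: 0.10099 × 27 = 2.7267
  age 7: 0.07463 × 165 = 12.3140
R₀ = 232.2630 + 114.9169 + 105.4664 + 2.8448 + 22.0388 + 2.7267 + 12.3140 = 492.5706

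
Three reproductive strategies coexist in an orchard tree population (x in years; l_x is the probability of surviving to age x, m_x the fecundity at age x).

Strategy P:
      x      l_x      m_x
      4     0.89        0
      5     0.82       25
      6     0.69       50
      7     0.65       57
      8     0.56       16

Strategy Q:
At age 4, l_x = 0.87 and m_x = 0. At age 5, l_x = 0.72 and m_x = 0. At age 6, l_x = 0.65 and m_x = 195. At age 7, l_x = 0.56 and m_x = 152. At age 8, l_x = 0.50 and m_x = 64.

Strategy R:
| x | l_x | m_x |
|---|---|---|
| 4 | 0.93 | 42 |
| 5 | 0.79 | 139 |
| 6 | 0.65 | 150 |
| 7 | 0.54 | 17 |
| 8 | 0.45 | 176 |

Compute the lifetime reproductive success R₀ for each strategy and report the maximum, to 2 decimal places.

Strategy P: R₀ = 0.89×0 + 0.82×25 + 0.69×50 + 0.65×57 + 0.56×16 = 101.0100
Strategy Q: R₀ = 0.87×0 + 0.72×0 + 0.65×195 + 0.56×152 + 0.50×64 = 243.8700
Strategy R: R₀ = 0.93×42 + 0.79×139 + 0.65×150 + 0.54×17 + 0.45×176 = 334.7500
Highest R₀: strategy R with 334.7500.

334.75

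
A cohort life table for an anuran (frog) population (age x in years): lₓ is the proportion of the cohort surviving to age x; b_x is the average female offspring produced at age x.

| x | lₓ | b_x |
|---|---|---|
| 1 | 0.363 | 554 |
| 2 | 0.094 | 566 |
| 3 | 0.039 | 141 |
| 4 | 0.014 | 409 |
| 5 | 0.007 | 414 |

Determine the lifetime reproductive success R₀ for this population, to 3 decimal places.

268.429

R₀ = Σ lₓ b_x:
  age 1: 0.363 × 554 = 201.1020
  age 2: 0.094 × 566 = 53.2040
  age 3: 0.039 × 141 = 5.4990
  age 4: 0.014 × 409 = 5.7260
  age 5: 0.007 × 414 = 2.8980
R₀ = 201.1020 + 53.2040 + 5.4990 + 5.7260 + 2.8980 = 268.4290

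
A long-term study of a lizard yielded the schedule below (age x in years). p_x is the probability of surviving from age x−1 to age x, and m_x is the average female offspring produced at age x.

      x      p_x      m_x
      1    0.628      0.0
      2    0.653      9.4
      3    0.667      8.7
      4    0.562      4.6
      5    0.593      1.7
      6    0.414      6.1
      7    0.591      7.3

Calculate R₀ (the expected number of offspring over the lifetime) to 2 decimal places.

Survivorship from birth: l_x = p_1·p_2·…·p_x.
  l_1 = 0.62800
  l_2 = 0.41008
  l_3 = 0.27353
  l_4 = 0.15372
  l_5 = 0.09116
  l_6 = 0.03774
  l_7 = 0.02230
R₀ = Σ l_x m_x:
  age 1: 0.62800 × 0.0 = 0.0000
  age 2: 0.41008 × 9.4 = 3.8548
  age 3: 0.27353 × 8.7 = 2.3797
  age 4: 0.15372 × 4.6 = 0.7071
  age 5: 0.09116 × 1.7 = 0.1550
  age 6: 0.03774 × 6.1 = 0.2302
  age 7: 0.02230 × 7.3 = 0.1628
R₀ = 0.0000 + 3.8548 + 2.3797 + 0.7071 + 0.1550 + 0.2302 + 0.1628 = 7.4896

7.49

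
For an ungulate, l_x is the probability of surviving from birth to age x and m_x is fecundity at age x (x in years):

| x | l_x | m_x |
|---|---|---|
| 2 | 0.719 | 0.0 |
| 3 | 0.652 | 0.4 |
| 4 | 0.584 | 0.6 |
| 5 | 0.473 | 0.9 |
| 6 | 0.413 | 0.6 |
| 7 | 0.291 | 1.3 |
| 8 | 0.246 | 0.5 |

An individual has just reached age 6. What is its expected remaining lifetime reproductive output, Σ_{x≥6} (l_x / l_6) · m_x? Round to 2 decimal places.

1.81

l_6 = 0.413. Conditional survival from age 6 to x is l_x / l_6.
  x=6: (0.413/0.413) × 0.6 = 0.6000
  x=7: (0.291/0.413) × 1.3 = 0.9160
  x=8: (0.246/0.413) × 0.5 = 0.2978
Sum = 0.6000 + 0.9160 + 0.2978 = 1.8138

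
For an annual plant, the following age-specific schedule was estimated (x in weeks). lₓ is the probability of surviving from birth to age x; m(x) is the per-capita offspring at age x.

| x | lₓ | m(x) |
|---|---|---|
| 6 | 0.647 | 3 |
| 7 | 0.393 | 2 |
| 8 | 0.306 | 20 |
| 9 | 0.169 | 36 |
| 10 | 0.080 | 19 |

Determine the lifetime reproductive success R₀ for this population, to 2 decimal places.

16.45

R₀ = Σ lₓ m(x):
  age 6: 0.647 × 3 = 1.9410
  age 7: 0.393 × 2 = 0.7860
  age 8: 0.306 × 20 = 6.1200
  age 9: 0.169 × 36 = 6.0840
  age 10: 0.080 × 19 = 1.5200
R₀ = 1.9410 + 0.7860 + 6.1200 + 6.0840 + 1.5200 = 16.4510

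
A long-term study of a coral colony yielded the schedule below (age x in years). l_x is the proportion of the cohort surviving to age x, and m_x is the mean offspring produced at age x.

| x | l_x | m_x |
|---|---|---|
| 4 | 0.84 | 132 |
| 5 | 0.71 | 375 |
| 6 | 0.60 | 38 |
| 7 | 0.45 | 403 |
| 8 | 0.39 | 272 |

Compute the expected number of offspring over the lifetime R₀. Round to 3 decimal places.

R₀ = Σ l_x m_x:
  age 4: 0.84 × 132 = 110.8800
  age 5: 0.71 × 375 = 266.2500
  age 6: 0.60 × 38 = 22.8000
  age 7: 0.45 × 403 = 181.3500
  age 8: 0.39 × 272 = 106.0800
R₀ = 110.8800 + 266.2500 + 22.8000 + 181.3500 + 106.0800 = 687.3600

687.360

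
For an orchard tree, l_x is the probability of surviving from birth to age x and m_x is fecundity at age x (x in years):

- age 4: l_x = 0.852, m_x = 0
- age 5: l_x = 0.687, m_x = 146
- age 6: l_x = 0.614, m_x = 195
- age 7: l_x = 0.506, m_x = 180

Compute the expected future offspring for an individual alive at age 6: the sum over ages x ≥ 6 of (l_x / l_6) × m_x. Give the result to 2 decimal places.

l_6 = 0.614. Conditional survival from age 6 to x is l_x / l_6.
  x=6: (0.614/0.614) × 195 = 195.0000
  x=7: (0.506/0.614) × 180 = 148.3388
Sum = 195.0000 + 148.3388 = 343.3388

343.34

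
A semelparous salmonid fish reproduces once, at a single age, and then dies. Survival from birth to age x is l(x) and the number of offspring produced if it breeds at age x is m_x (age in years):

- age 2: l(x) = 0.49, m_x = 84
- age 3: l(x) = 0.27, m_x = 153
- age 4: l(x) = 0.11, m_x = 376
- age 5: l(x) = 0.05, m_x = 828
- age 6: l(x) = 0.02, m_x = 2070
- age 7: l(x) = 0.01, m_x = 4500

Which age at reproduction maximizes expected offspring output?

7

Expected offspring if breeding at age x = l(x) × m_x:
  age 2: 0.49 × 84 = 41.160
  age 3: 0.27 × 153 = 41.310
  age 4: 0.11 × 376 = 41.360
  age 5: 0.05 × 828 = 41.400
  age 6: 0.02 × 2070 = 41.400
  age 7: 0.01 × 4500 = 45.000
Maximum at age 7 (45.000).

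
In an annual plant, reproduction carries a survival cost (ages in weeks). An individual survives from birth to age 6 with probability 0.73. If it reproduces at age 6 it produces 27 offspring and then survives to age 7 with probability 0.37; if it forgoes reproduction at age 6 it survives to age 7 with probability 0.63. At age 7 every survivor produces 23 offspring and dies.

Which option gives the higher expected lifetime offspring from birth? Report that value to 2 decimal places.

breed at age 6: R₀ = 0.73 × (27 + 0.37 × 23) = 0.73 × 35.5100 = 25.9223
delay to age 7: R₀ = 0.73 × (0.63 × 23) = 0.73 × 14.4900 = 10.5777
Higher: breed at age 6 (25.9223).

25.92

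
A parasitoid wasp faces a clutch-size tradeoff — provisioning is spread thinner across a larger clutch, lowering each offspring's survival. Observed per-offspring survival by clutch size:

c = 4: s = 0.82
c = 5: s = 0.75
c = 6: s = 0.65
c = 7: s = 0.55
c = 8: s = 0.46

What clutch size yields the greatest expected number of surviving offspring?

Expected surviving offspring = c × s(c):
  c=4: 4 × 0.82 = 3.280
  c=5: 5 × 0.75 = 3.750
  c=6: 6 × 0.65 = 3.900
  c=7: 7 × 0.55 = 3.850
  c=8: 8 × 0.46 = 3.680
Maximum at c = 6 (3.900 surviving offspring).

6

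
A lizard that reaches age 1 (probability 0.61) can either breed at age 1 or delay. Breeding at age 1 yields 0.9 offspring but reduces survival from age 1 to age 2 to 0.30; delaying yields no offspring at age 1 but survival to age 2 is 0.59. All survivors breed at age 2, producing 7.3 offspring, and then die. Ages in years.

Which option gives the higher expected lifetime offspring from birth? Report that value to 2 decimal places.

breed at age 1: R₀ = 0.61 × (0.9 + 0.30 × 7.3) = 0.61 × 3.0900 = 1.8849
delay to age 2: R₀ = 0.61 × (0.59 × 7.3) = 0.61 × 4.3070 = 2.6273
Higher: delay to age 2 (2.6273).

2.63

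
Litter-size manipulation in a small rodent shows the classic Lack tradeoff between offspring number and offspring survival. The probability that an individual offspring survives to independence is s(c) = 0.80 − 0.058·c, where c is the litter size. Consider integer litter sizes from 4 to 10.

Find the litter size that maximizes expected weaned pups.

Expected weaned pups = c × s(c):
  c=4: 4 × 0.568 = 2.272
  c=5: 5 × 0.510 = 2.550
  c=6: 6 × 0.452 = 2.712
  c=7: 7 × 0.394 = 2.758
  c=8: 8 × 0.336 = 2.688
  c=9: 9 × 0.278 = 2.502
  c=10: 10 × 0.220 = 2.200
Maximum at c = 7 (2.758 weaned pups).

7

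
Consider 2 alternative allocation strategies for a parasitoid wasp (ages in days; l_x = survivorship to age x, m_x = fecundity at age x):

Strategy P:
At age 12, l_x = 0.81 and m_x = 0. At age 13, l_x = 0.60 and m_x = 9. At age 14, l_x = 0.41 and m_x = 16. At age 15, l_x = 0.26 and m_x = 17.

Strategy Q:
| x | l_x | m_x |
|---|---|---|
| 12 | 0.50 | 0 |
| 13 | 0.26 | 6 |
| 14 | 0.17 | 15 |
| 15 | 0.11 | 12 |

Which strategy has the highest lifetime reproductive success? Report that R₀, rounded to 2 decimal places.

Strategy P: R₀ = 0.81×0 + 0.60×9 + 0.41×16 + 0.26×17 = 16.3800
Strategy Q: R₀ = 0.50×0 + 0.26×6 + 0.17×15 + 0.11×12 = 5.4300
Highest R₀: strategy P with 16.3800.

16.38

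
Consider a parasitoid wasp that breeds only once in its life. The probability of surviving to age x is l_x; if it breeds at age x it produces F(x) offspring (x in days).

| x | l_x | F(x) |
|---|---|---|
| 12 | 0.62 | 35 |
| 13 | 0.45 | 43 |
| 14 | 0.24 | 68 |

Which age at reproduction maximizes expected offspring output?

Expected offspring if breeding at age x = l_x × F(x):
  age 12: 0.62 × 35 = 21.700
  age 13: 0.45 × 43 = 19.350
  age 14: 0.24 × 68 = 16.320
Maximum at age 12 (21.700).

12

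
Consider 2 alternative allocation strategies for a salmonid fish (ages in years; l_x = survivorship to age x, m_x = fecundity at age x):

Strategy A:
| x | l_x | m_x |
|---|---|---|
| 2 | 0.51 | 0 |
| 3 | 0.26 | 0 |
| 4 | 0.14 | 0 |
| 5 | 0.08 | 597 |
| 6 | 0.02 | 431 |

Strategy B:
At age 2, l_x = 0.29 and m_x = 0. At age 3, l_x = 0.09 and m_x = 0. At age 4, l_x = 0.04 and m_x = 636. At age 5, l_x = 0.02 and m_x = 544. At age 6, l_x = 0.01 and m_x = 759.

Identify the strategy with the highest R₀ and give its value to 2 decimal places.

56.38

Strategy A: R₀ = 0.51×0 + 0.26×0 + 0.14×0 + 0.08×597 + 0.02×431 = 56.3800
Strategy B: R₀ = 0.29×0 + 0.09×0 + 0.04×636 + 0.02×544 + 0.01×759 = 43.9100
Highest R₀: strategy A with 56.3800.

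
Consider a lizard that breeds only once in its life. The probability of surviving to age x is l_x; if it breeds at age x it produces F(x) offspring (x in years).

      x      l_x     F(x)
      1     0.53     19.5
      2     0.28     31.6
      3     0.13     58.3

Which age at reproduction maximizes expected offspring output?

Expected offspring if breeding at age x = l_x × F(x):
  age 1: 0.53 × 19.5 = 10.335
  age 2: 0.28 × 31.6 = 8.848
  age 3: 0.13 × 58.3 = 7.579
Maximum at age 1 (10.335).

1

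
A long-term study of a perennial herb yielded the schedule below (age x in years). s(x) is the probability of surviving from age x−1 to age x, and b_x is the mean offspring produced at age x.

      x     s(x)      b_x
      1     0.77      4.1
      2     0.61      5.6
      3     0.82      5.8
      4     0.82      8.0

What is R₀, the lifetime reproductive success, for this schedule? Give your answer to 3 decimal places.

Survivorship from birth: l_x = s_1·s_2·…·s_x.
  l_1 = 0.77000
  l_2 = 0.46970
  l_3 = 0.38515
  l_4 = 0.31583
R₀ = Σ l_x b_x:
  age 1: 0.77000 × 4.1 = 3.1570
  age 2: 0.46970 × 5.6 = 2.6303
  age 3: 0.38515 × 5.8 = 2.2339
  age 4: 0.31583 × 8.0 = 2.5266
R₀ = 3.1570 + 2.6303 + 2.2339 + 2.5266 = 10.5478

10.548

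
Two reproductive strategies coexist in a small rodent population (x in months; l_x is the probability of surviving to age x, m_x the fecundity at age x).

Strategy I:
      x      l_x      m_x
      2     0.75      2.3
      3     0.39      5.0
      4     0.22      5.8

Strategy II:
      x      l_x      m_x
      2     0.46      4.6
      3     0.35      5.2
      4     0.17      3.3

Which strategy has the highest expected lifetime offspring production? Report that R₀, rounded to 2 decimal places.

4.95

Strategy I: R₀ = 0.75×2.3 + 0.39×5.0 + 0.22×5.8 = 4.9510
Strategy II: R₀ = 0.46×4.6 + 0.35×5.2 + 0.17×3.3 = 4.4970
Highest R₀: strategy I with 4.9510.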